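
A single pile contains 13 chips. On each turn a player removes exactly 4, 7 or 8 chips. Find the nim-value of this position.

Compute g(0), g(1), … for moves {4, 7, 8}:
g(0) = mex{} = 0
g(1) = mex{} = 0
g(2) = mex{} = 0
g(3) = mex{} = 0
g(4) = mex{0} = 1
g(5) = mex{0} = 1
g(6) = mex{0} = 1
g(7) = mex{0} = 1
g(8) = mex{0,1} = 2
g(9) = mex{0,1} = 2
g(10) = mex{0,1} = 2
g(11) = mex{0,1} = 2
g(12) = mex{1,2} = 0
g(13) = mex{1,2} = 0
So g(13) = 0.

0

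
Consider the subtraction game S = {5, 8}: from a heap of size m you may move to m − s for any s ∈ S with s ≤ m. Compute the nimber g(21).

Compute g(0), g(1), … for moves {5, 8}:
k:     0  1  2  3  4  5  6  7  8  9 10 11 12 13 14 15 16 17 18 19 20 21
g(k):  0  0  0  0  0  1  1  1  1  1  2  2  2  0  0  0  0  0  1  1  1  1
So g(21) = 1.

1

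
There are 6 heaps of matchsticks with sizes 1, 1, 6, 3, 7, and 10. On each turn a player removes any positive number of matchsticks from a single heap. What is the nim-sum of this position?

Compute the nim-sum pairwise:
1 ⊕ 1 = 0
0 ⊕ 6 = 6
6 ⊕ 3 = 5
5 ⊕ 7 = 2
2 ⊕ 10 = 8

8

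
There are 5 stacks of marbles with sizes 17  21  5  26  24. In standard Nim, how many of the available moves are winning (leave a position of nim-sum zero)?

1

Compute the nim-sum pairwise:
17 XOR 21 = 4
4 XOR 5 = 1
1 XOR 26 = 27
27 XOR 24 = 3
The overall nim-sum is X = 3. A stack of size p has a winning move iff p XOR X < p (reduce it to p XOR X).
  17: 17 XOR 3 = 18 ≥ 17 — no move.
  21: 21 XOR 3 = 22 ≥ 21 — no move.
  5: 5 XOR 3 = 6 ≥ 5 — no move.
  26: 26 XOR 3 = 25 < 26 — winning move (to 25).
  24: 24 XOR 3 = 27 ≥ 24 — no move.
That gives 1 winning move.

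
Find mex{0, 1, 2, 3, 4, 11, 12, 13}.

The values 0, 1, 2, 3, 4 are all present; 5 is the first non-negative integer missing from the set.

5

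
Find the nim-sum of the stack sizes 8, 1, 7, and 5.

11

In binary:
  1000  (8)
  0001  (1)
  0111  (7)
  0101  (5)
  ----
  1011  (11)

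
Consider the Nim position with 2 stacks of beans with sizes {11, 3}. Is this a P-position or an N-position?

N-position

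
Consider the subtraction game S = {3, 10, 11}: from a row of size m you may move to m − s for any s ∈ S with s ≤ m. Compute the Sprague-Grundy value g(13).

Build the Grundy sequence with g(k) = mex{g(k−s) : s ∈ {3, 10, 11}, s ≤ k}:
g(0) = mex{} = 0
g(1) = mex{} = 0
g(2) = mex{} = 0
g(3) = mex{0} = 1
g(4) = mex{0} = 1
g(5) = mex{0} = 1
g(6) = mex{1} = 0
g(7) = mex{1} = 0
g(8) = mex{1} = 0
g(9) = mex{0} = 1
g(10) = mex{0} = 1
g(11) = mex{0} = 1
g(12) = mex{0,1} = 2
g(13) = mex{0,1} = 2
So g(13) = 2.

2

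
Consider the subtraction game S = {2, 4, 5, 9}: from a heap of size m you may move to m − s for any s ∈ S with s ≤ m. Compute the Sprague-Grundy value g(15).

0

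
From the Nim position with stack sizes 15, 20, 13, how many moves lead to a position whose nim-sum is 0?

Write each in binary and XOR column by column:
  01111  (15)
  10100  (20)
  01101  (13)
  -----
  10110  (22)
The overall nim-sum is X = 22. A stack of size p has a winning move iff p XOR X < p (reduce it to p XOR X).
  15: 15 XOR 22 = 25 ≥ 15 — no move.
  20: 20 XOR 22 = 2 < 20 — winning move (to 2).
  13: 13 XOR 22 = 27 ≥ 13 — no move.
That gives 1 winning move.

1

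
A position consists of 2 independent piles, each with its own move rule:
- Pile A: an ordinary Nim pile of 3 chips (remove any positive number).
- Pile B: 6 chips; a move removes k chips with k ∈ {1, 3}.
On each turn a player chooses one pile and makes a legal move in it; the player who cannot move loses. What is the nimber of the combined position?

3

Pile A is a plain Nim pile of size 3, so its Grundy value is 3.
For pile B, compute g(0), g(1), … with moves {1, 3}:
k:     0  1  2  3  4  5  6
g(k):  0  1  0  1  0  1  0
So g(6) = 0.
The value of a disjunctive sum is the nim-sum of the parts.
Combined value = 3 XOR 0 = 3.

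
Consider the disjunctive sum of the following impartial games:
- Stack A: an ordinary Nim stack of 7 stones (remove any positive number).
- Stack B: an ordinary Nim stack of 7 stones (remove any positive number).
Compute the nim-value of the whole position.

0

Stack A is a plain Nim stack of size 7, so its Grundy value is 7.
Stack B is a plain Nim stack of size 7, so its Grundy value is 7.
The value of a disjunctive sum is the nim-sum of the parts.
Combined value = 7 ⊕ 7 = 0.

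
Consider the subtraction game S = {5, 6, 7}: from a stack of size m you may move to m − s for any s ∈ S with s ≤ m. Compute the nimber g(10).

Compute g(0), g(1), … for moves {5, 6, 7}:
k:     0  1  2  3  4  5  6  7  8  9 10
g(k):  0  0  0  0  0  1  1  1  1  1  2
So g(10) = 2.

2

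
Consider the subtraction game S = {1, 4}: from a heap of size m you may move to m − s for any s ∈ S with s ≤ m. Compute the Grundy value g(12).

Grundy values for subtraction set {1, 4}:
k:     0  1  2  3  4  5  6  7  8  9 10 11 12
g(k):  0  1  0  1  2  0  1  0  1  2  0  1  0
So g(12) = 0.

0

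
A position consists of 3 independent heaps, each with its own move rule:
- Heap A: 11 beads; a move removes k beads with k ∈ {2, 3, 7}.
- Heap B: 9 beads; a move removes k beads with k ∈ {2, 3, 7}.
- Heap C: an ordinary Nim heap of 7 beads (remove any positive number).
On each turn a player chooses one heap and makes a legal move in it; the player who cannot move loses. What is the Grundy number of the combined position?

Build the Grundy sequence for heap A with g(k) = mex{g(k−s) : s ∈ {2, 3, 7}, s ≤ k}:
k:     0  1  2  3  4  5  6  7  8  9 10 11
g(k):  0  0  1  1  2  0  0  1  1  2  0  0
So g(11) = 0.
Build the Grundy sequence for heap B with g(k) = mex{g(k−s) : s ∈ {2, 3, 7}, s ≤ k}:
g(0) = mex{} = 0
g(1) = mex{} = 0
g(2) = mex{0} = 1
g(3) = mex{0} = 1
g(4) = mex{0,1} = 2
g(5) = mex{1} = 0
g(6) = mex{1,2} = 0
g(7) = mex{0,2} = 1
g(8) = mex{0} = 1
g(9) = mex{0,1} = 2
So g(9) = 2.
Heap C is a plain Nim heap of size 7, so its Grundy value is 7.
By the Sprague-Grundy theorem, the Grundy value of a sum of independent games is the XOR of the component values.
Combined value = 0 ⊕ 2 ⊕ 7 = 5.

5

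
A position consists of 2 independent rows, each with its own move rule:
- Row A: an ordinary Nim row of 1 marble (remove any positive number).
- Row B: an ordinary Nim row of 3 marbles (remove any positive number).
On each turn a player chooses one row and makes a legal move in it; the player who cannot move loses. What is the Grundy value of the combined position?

2

Row A is a plain Nim row of size 1, so its Grundy value is 1.
Row B is a plain Nim row of size 3, so its Grundy value is 3.
The value of a disjunctive sum is the nim-sum of the parts.
Combined value = 1 ⊕ 3 = 2.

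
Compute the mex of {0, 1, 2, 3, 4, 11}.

5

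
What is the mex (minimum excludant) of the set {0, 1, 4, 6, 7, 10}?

2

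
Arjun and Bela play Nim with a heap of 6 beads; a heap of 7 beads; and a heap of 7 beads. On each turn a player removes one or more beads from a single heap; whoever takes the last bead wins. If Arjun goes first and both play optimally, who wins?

In binary:
  110  (6)
  111  (7)
  111  (7)
  ---
  110  (6)
The nim-sum is 6 ≠ 0, so this is an N-position: the player to move can win; Arjun has a winning move.

Arjun wins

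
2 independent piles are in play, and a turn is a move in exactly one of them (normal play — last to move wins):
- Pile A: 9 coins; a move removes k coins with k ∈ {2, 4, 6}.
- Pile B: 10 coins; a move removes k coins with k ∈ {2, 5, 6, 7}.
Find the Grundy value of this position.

3

Grundy values for pile A (subtraction set {2, 4, 6}):
k:     0  1  2  3  4  5  6  7  8  9
g(k):  0  0  1  1  2  2  3  3  0  0
So g(9) = 0.
Grundy values for pile B (subtraction set {2, 5, 6, 7}):
k:     0  1  2  3  4  5  6  7  8  9 10
g(k):  0  0  1  1  0  2  1  3  2  2  3
So g(10) = 3.
By the Sprague-Grundy theorem, the Grundy value of a sum of independent games is the XOR of the component values.
Combined value = 0 XOR 3 = 3.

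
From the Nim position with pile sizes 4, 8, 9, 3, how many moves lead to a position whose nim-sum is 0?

1

Nim-sum: 4 ^ 8 ^ 9 ^ 3 = 6.
The overall nim-sum is X = 6. A pile of size p has a winning move iff p XOR X < p (reduce it to p XOR X).
  4: 4 XOR 6 = 2 < 4 — winning move (to 2).
  8: 8 XOR 6 = 14 ≥ 8 — no move.
  9: 9 XOR 6 = 15 ≥ 9 — no move.
  3: 3 XOR 6 = 5 ≥ 3 — no move.
That gives 1 winning move.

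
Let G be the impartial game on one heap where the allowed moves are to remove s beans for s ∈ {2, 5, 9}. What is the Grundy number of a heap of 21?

Grundy values for subtraction set {2, 5, 9}:
k:     0  1  2  3  4  5  6  7  8  9 10 11 12 13 14 15 16 17 18 19 20 21
g(k):  0  0  1  1  0  2  1  0  0  1  1  0  2  1  0  0  1  1  0  2  1  0
So g(21) = 0.

0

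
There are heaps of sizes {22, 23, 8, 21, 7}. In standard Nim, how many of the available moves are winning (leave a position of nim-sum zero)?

3

Nim-sum: 22 XOR 23 XOR 8 XOR 21 XOR 7 = 27.
The overall nim-sum is X = 27. A heap of size p has a winning move iff p XOR X < p (reduce it to p XOR X).
  22: 22 XOR 27 = 13 < 22 — winning move (to 13).
  23: 23 XOR 27 = 12 < 23 — winning move (to 12).
  8: 8 XOR 27 = 19 ≥ 8 — no move.
  21: 21 XOR 27 = 14 < 21 — winning move (to 14).
  7: 7 XOR 27 = 28 ≥ 7 — no move.
That gives 3 winning moves.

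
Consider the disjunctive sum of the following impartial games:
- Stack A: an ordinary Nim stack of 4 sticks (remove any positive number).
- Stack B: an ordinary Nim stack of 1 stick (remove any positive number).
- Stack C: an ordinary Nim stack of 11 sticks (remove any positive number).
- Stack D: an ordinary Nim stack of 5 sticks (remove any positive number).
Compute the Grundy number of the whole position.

11

Stack A is a plain Nim stack of size 4, so its Grundy value is 4.
Stack B is a plain Nim stack of size 1, so its Grundy value is 1.
Stack C is a plain Nim stack of size 11, so its Grundy value is 11.
Stack D is a plain Nim stack of size 5, so its Grundy value is 5.
The value of a disjunctive sum is the nim-sum of the parts.
Combined value = 4 XOR 1 XOR 11 XOR 5 = 11.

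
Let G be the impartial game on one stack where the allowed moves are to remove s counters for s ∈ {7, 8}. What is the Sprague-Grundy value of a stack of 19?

0

Compute g(0), g(1), … for moves {7, 8}:
k:     0  1  2  3  4  5  6  7  8  9 10 11 12 13 14 15 16 17 18 19
g(k):  0  0  0  0  0  0  0  1  1  1  1  1  1  1  2  0  0  0  0  0
So g(19) = 0.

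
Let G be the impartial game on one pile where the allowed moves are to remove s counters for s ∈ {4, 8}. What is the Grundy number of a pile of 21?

2

Grundy values for subtraction set {4, 8}:
k:     0  1  2  3  4  5  6  7  8  9 10 11 12 13 14 15 16 17 18 19 20 21
g(k):  0  0  0  0  1  1  1  1  2  2  2  2  0  0  0  0  1  1  1  1  2  2
So g(21) = 2.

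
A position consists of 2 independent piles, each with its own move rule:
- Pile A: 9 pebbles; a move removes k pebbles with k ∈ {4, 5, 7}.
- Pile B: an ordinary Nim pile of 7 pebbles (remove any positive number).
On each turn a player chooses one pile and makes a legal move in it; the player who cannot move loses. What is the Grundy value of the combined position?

5

Build the Grundy sequence for pile A with g(k) = mex{g(k−s) : s ∈ {4, 5, 7}, s ≤ k}:
g(0) = mex{} = 0
g(1) = mex{} = 0
g(2) = mex{} = 0
g(3) = mex{} = 0
g(4) = mex{0} = 1
g(5) = mex{0} = 1
g(6) = mex{0} = 1
g(7) = mex{0} = 1
g(8) = mex{0,1} = 2
g(9) = mex{0,1} = 2
So g(9) = 2.
Pile B is a plain Nim pile of size 7, so its Grundy value is 7.
By the Sprague-Grundy theorem, the Grundy value of a sum of independent games is the XOR of the component values.
Combined value = 2 XOR 7 = 5.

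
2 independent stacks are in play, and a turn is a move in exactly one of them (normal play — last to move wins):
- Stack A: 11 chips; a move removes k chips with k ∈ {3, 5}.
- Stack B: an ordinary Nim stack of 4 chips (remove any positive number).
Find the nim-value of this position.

5

Grundy values for stack A (subtraction set {3, 5}):
k:     0  1  2  3  4  5  6  7  8  9 10 11
g(k):  0  0  0  1  1  1  2  2  0  0  0  1
So g(11) = 1.
Stack B is a plain Nim stack of size 4, so its Grundy value is 4.
By the Sprague-Grundy theorem, the Grundy value of a sum of independent games is the XOR of the component values.
Combined value = 1 XOR 4 = 5.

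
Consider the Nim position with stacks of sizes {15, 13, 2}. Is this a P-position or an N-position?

P-position

Nim-sum: 15 XOR 13 XOR 2 = 0.
The nim-sum is 0, so this is a P-position: the player to move is in a losing position under optimal play.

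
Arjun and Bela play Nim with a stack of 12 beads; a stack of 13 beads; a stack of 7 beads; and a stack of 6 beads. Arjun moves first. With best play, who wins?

Bela wins

In binary:
  1100  (12)
  1101  (13)
  0111  (7)
  0110  (6)
  ----
  0000  (0)
The nim-sum is 0, so this is a P-position: the player to move is in a losing position under optimal play; Arjun is about to move from it and so loses — Bela wins.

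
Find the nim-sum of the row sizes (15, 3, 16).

28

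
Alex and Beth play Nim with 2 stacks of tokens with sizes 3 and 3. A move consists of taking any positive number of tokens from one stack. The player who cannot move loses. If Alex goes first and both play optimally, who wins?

Beth wins

Bitwise XOR of the heap sizes:
  11  (3)
  11  (3)
  --
  00  (0)
The nim-sum is 0, so this is a P-position: the player to move is in a losing position under optimal play; Alex is about to move from it and so loses — Beth wins.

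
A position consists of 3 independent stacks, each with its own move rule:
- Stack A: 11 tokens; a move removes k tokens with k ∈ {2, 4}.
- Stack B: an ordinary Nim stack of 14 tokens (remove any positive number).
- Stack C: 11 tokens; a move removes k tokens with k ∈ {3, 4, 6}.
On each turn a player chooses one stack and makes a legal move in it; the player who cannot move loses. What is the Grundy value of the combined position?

Grundy values for stack A (subtraction set {2, 4}):
k:     0  1  2  3  4  5  6  7  8  9 10 11
g(k):  0  0  1  1  2  2  0  0  1  1  2  2
So g(11) = 2.
Stack B is a plain Nim stack of size 14, so its Grundy value is 14.
Grundy values for stack C (subtraction set {3, 4, 6}):
k:     0  1  2  3  4  5  6  7  8  9 10 11
g(k):  0  0  0  1  1  1  2  2  2  0  0  0
So g(11) = 0.
By the Sprague-Grundy theorem, the Grundy value of a sum of independent games is the XOR of the component values.
Combined value = 2 ⊕ 14 ⊕ 0 = 12.

12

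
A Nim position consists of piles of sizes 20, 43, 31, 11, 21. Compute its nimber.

Compute the nim-sum pairwise:
20 ⊕ 43 = 63
63 ⊕ 31 = 32
32 ⊕ 11 = 43
43 ⊕ 21 = 62

62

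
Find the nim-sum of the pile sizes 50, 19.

33

Nim-sum: 50 ⊕ 19 = 33.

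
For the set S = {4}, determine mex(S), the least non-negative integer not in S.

0 is not in the set, so the mex is 0.

0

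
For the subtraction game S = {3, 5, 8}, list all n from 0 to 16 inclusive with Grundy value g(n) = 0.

0, 1, 2, 11, 12, 13

Compute g(0), g(1), … for moves {3, 5, 8}:
k:     0  1  2  3  4  5  6  7  8  9 10 11 12 13 14 15 16
g(k):  0  0  0  1  1  1  2  2  2  3  3  0  0  0  1  1  1
The P-positions (g = 0) in 0..16 are 0, 1, 2, 11, 12, 13.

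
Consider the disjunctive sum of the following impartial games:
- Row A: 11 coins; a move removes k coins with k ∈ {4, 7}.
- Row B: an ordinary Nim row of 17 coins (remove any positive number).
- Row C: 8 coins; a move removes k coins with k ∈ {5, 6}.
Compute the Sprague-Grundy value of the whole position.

16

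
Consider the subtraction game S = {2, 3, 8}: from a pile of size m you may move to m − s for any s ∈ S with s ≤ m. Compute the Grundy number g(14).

2

Compute g(0), g(1), … for moves {2, 3, 8}:
k:     0  1  2  3  4  5  6  7  8  9 10 11 12 13 14
g(k):  0  0  1  1  2  0  0  1  1  2  0  0  1  1  2
So g(14) = 2.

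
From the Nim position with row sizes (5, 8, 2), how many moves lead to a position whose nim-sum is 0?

Compute the nim-sum pairwise:
5 ⊕ 8 = 13
13 ⊕ 2 = 15
The overall nim-sum is X = 15. A row of size p has a winning move iff p XOR X < p (reduce it to p XOR X).
  5: 5 XOR 15 = 10 ≥ 5 — no move.
  8: 8 XOR 15 = 7 < 8 — winning move (to 7).
  2: 2 XOR 15 = 13 ≥ 2 — no move.
That gives 1 winning move.

1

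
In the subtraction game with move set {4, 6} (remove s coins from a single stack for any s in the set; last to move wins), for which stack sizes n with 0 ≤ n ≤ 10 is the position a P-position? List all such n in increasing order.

0, 1, 2, 3, 10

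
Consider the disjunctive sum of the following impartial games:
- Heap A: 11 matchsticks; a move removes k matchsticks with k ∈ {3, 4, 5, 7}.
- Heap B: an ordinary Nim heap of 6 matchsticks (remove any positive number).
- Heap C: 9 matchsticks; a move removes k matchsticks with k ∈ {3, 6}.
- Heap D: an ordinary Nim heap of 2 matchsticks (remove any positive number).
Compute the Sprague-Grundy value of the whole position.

For heap A, compute g(0), g(1), … with moves {3, 4, 5, 7}:
k:     0  1  2  3  4  5  6  7  8  9 10 11
g(k):  0  0  0  1  1  1  2  2  2  3  0  0
So g(11) = 0.
Heap B is a plain Nim heap of size 6, so its Grundy value is 6.
For heap C, compute g(0), g(1), … with moves {3, 6}:
g(0) = mex{} = 0
g(1) = mex{} = 0
g(2) = mex{} = 0
g(3) = mex{0} = 1
g(4) = mex{0} = 1
g(5) = mex{0} = 1
g(6) = mex{0,1} = 2
g(7) = mex{0,1} = 2
g(8) = mex{0,1} = 2
g(9) = mex{1,2} = 0
So g(9) = 0.
Heap D is a plain Nim heap of size 2, so its Grundy value is 2.
By the Sprague-Grundy theorem, the Grundy value of a sum of independent games is the XOR of the component values.
Combined value = 0 ⊕ 6 ⊕ 0 ⊕ 2 = 4.

4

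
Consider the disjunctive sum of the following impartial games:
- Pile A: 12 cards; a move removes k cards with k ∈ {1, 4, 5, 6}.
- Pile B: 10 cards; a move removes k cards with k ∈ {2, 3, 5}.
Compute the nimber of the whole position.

Grundy values for pile A (subtraction set {1, 4, 5, 6}):
k:     0  1  2  3  4  5  6  7  8  9 10 11 12
g(k):  0  1  0  1  2  3  2  3  4  0  1  0  1
So g(12) = 1.
Grundy values for pile B (subtraction set {2, 3, 5}):
k:     0  1  2  3  4  5  6  7  8  9 10
g(k):  0  0  1  1  2  2  3  0  0  1  1
So g(10) = 1.
By the Sprague-Grundy theorem, the Grundy value of a sum of independent games is the XOR of the component values.
Combined value = 1 ⊕ 1 = 0.

0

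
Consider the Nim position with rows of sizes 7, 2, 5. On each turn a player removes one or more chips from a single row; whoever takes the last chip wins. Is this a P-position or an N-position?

P-position

Compute the nim-sum pairwise:
7 ^ 2 = 5
5 ^ 5 = 0
The nim-sum is 0, so this is a P-position: the player to move is in a losing position under optimal play.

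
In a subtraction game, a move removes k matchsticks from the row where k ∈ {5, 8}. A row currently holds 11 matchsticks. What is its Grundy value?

2

Grundy values for subtraction set {5, 8}:
g(0) = mex{} = 0
g(1) = mex{} = 0
g(2) = mex{} = 0
g(3) = mex{} = 0
g(4) = mex{} = 0
g(5) = mex{0} = 1
g(6) = mex{0} = 1
g(7) = mex{0} = 1
g(8) = mex{0} = 1
g(9) = mex{0} = 1
g(10) = mex{0,1} = 2
g(11) = mex{0,1} = 2
So g(11) = 2.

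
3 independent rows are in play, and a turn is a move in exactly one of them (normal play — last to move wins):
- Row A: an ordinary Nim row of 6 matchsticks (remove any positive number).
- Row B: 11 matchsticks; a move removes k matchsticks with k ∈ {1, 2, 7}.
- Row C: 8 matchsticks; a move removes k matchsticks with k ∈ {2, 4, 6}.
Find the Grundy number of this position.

4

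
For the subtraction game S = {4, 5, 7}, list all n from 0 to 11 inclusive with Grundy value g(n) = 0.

0, 1, 2, 3, 11

Grundy values for subtraction set {4, 5, 7}:
g(0) = mex{} = 0
g(1) = mex{} = 0
g(2) = mex{} = 0
g(3) = mex{} = 0
g(4) = mex{0} = 1
g(5) = mex{0} = 1
g(6) = mex{0} = 1
g(7) = mex{0} = 1
g(8) = mex{0,1} = 2
g(9) = mex{0,1} = 2
g(10) = mex{0,1} = 2
g(11) = mex{1} = 0
The P-positions (g = 0) in 0..11 are 0, 1, 2, 3, 11.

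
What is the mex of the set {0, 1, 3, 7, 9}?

The values 0, 1 are all present; 2 is the first non-negative integer missing from the set.

2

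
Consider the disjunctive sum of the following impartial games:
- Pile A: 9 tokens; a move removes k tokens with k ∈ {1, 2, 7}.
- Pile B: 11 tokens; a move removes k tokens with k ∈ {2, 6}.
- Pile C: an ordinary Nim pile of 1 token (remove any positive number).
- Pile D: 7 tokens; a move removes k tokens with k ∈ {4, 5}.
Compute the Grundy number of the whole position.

1

For pile A, compute g(0), g(1), … with moves {1, 2, 7}:
k:     0  1  2  3  4  5  6  7  8  9
g(k):  0  1  2  0  1  2  0  1  2  0
So g(9) = 0.
Build the Grundy sequence for pile B with g(k) = mex{g(k−s) : s ∈ {2, 6}, s ≤ k}:
g(0) = mex{} = 0
g(1) = mex{} = 0
g(2) = mex{0} = 1
g(3) = mex{0} = 1
g(4) = mex{1} = 0
g(5) = mex{1} = 0
g(6) = mex{0} = 1
g(7) = mex{0} = 1
g(8) = mex{1} = 0
g(9) = mex{1} = 0
g(10) = mex{0} = 1
g(11) = mex{0} = 1
So g(11) = 1.
Pile C is a plain Nim pile of size 1, so its Grundy value is 1.
Build the Grundy sequence for pile D with g(k) = mex{g(k−s) : s ∈ {4, 5}, s ≤ k}:
g(0) = mex{} = 0
g(1) = mex{} = 0
g(2) = mex{} = 0
g(3) = mex{} = 0
g(4) = mex{0} = 1
g(5) = mex{0} = 1
g(6) = mex{0} = 1
g(7) = mex{0} = 1
So g(7) = 1.
The value of a disjunctive sum is the nim-sum of the parts.
Combined value = 0 ⊕ 1 ⊕ 1 ⊕ 1 = 1.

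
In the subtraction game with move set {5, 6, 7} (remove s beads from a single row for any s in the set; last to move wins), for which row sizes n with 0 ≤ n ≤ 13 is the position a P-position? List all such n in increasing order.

0, 1, 2, 3, 4, 12, 13

Compute g(0), g(1), … for moves {5, 6, 7}:
g(0) = mex{} = 0
g(1) = mex{} = 0
g(2) = mex{} = 0
g(3) = mex{} = 0
g(4) = mex{} = 0
g(5) = mex{0} = 1
g(6) = mex{0} = 1
g(7) = mex{0} = 1
g(8) = mex{0} = 1
g(9) = mex{0} = 1
g(10) = mex{0,1} = 2
g(11) = mex{0,1} = 2
g(12) = mex{1} = 0
g(13) = mex{1} = 0
The P-positions (g = 0) in 0..13 are 0, 1, 2, 3, 4, 12, 13.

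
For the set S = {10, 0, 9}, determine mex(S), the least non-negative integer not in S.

0 is in the set but 1 is not, so the mex is 1.

1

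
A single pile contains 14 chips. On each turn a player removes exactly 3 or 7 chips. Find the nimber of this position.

1

Compute g(0), g(1), … for moves {3, 7}:
g(0) = mex{} = 0
g(1) = mex{} = 0
g(2) = mex{} = 0
g(3) = mex{0} = 1
g(4) = mex{0} = 1
g(5) = mex{0} = 1
g(6) = mex{1} = 0
g(7) = mex{0,1} = 2
g(8) = mex{0,1} = 2
g(9) = mex{0} = 1
g(10) = mex{1,2} = 0
g(11) = mex{1,2} = 0
g(12) = mex{1} = 0
g(13) = mex{0} = 1
g(14) = mex{0,2} = 1
So g(14) = 1.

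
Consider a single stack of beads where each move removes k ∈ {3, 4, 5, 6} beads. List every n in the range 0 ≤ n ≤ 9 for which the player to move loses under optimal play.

0, 1, 2, 9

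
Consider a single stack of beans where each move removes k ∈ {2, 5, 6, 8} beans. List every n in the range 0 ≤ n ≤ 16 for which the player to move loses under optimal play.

Grundy values for subtraction set {2, 5, 6, 8}:
k:     0  1  2  3  4  5  6  7  8  9 10 11 12 13 14 15 16
g(k):  0  0  1  1  0  2  1  3  2  2  3  0  2  1  0  0  1
The P-positions (g = 0) in 0..16 are 0, 1, 4, 11, 14, 15.

0, 1, 4, 11, 14, 15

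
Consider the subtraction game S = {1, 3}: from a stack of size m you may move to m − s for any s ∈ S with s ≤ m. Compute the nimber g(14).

0

Compute g(0), g(1), … for moves {1, 3}:
g(0) = mex{} = 0
g(1) = mex{0} = 1
g(2) = mex{1} = 0
g(3) = mex{0} = 1
g(4) = mex{1} = 0
g(5) = mex{0} = 1
g(6) = mex{1} = 0
g(7) = mex{0} = 1
g(8) = mex{1} = 0
g(9) = mex{0} = 1
g(10) = mex{1} = 0
g(11) = mex{0} = 1
g(12) = mex{1} = 0
g(13) = mex{0} = 1
g(14) = mex{1} = 0
So g(14) = 0.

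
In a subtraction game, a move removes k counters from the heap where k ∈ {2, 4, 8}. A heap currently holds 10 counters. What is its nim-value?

2

Compute g(0), g(1), … for moves {2, 4, 8}:
k:     0  1  2  3  4  5  6  7  8  9 10
g(k):  0  0  1  1  2  2  0  0  1  1  2
So g(10) = 2.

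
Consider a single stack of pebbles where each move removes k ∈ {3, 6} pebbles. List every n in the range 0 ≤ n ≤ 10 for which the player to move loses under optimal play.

0, 1, 2, 9, 10

Compute g(0), g(1), … for moves {3, 6}:
k:     0  1  2  3  4  5  6  7  8  9 10
g(k):  0  0  0  1  1  1  2  2  2  0  0
The P-positions (g = 0) in 0..10 are 0, 1, 2, 9, 10.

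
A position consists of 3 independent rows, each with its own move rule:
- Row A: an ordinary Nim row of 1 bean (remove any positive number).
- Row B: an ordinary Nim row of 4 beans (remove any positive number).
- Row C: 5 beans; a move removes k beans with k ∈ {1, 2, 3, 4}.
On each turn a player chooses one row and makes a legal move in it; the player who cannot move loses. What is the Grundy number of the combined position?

5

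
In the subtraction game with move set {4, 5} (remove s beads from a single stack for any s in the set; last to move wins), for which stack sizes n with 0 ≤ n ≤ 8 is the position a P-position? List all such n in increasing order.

0, 1, 2, 3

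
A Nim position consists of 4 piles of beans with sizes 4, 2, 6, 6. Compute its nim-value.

6

Compute the nim-sum pairwise:
4 ⊕ 2 = 6
6 ⊕ 6 = 0
0 ⊕ 6 = 6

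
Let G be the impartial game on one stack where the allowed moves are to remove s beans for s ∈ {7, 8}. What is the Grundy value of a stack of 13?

Grundy values for subtraction set {7, 8}:
k:     0  1  2  3  4  5  6  7  8  9 10 11 12 13
g(k):  0  0  0  0  0  0  0  1  1  1  1  1  1  1
So g(13) = 1.

1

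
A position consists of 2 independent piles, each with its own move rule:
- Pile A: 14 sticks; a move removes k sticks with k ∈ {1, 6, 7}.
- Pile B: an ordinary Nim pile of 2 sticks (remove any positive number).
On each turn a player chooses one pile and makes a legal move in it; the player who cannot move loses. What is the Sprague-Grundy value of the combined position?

2

Grundy values for pile A (subtraction set {1, 6, 7}):
k:     0  1  2  3  4  5  6  7  8  9 10 11 12 13 14
g(k):  0  1  0  1  0  1  2  3  2  3  2  3  0  1  0
So g(14) = 0.
Pile B is a plain Nim pile of size 2, so its Grundy value is 2.
By the Sprague-Grundy theorem, the Grundy value of a sum of independent games is the XOR of the component values.
Combined value = 0 XOR 2 = 2.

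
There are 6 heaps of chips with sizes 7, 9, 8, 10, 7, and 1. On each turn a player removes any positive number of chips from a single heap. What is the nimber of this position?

Bitwise XOR of the heap sizes:
  0111  (7)
  1001  (9)
  1000  (8)
  1010  (10)
  0111  (7)
  0001  (1)
  ----
  1010  (10)

10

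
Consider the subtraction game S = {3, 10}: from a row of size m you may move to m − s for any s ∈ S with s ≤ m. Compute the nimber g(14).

Build the Grundy sequence with g(k) = mex{g(k−s) : s ∈ {3, 10}, s ≤ k}:
k:     0  1  2  3  4  5  6  7  8  9 10 11 12 13 14
g(k):  0  0  0  1  1  1  0  0  0  1  1  1  2  0  0
So g(14) = 0.

0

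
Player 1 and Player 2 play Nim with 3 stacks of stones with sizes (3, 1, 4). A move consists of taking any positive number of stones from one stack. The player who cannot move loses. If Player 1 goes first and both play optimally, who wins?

Player 1 wins

Compute the nim-sum pairwise:
3 XOR 1 = 2
2 XOR 4 = 6
The nim-sum is 6 ≠ 0, so this is an N-position: the player to move can win; Player 1 has a winning move.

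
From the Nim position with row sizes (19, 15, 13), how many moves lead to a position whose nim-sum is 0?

1

Bitwise XOR of the heap sizes:
  10011  (19)
  01111  (15)
  01101  (13)
  -----
  10001  (17)
The overall nim-sum is X = 17. A row of size p has a winning move iff p XOR X < p (reduce it to p XOR X).
  19: 19 XOR 17 = 2 < 19 — winning move (to 2).
  15: 15 XOR 17 = 30 ≥ 15 — no move.
  13: 13 XOR 17 = 28 ≥ 13 — no move.
That gives 1 winning move.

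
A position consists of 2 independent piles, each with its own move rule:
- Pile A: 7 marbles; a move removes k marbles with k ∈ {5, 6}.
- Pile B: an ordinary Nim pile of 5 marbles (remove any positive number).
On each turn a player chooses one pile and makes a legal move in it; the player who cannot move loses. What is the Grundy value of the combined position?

4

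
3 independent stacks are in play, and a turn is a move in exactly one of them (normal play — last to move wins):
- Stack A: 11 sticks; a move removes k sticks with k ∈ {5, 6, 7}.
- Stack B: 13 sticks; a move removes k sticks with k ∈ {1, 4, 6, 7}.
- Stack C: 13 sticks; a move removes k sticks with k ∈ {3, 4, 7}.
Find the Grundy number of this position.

3

Build the Grundy sequence for stack A with g(k) = mex{g(k−s) : s ∈ {5, 6, 7}, s ≤ k}:
k:     0  1  2  3  4  5  6  7  8  9 10 11
g(k):  0  0  0  0  0  1  1  1  1  1  2  2
So g(11) = 2.
Build the Grundy sequence for stack B with g(k) = mex{g(k−s) : s ∈ {1, 4, 6, 7}, s ≤ k}:
k:     0  1  2  3  4  5  6  7  8  9 10 11 12 13
g(k):  0  1  0  1  2  0  1  2  3  2  0  1  2  0
So g(13) = 0.
For stack C, compute g(0), g(1), … with moves {3, 4, 7}:
g(0) = mex{} = 0
g(1) = mex{} = 0
g(2) = mex{} = 0
g(3) = mex{0} = 1
g(4) = mex{0} = 1
g(5) = mex{0} = 1
g(6) = mex{0,1} = 2
g(7) = mex{0,1} = 2
g(8) = mex{0,1} = 2
g(9) = mex{0,1,2} = 3
g(10) = mex{1,2} = 0
g(11) = mex{1,2} = 0
g(12) = mex{1,2,3} = 0
g(13) = mex{0,2,3} = 1
So g(13) = 1.
By the Sprague-Grundy theorem, the Grundy value of a sum of independent games is the XOR of the component values.
Combined value = 2 ⊕ 0 ⊕ 1 = 3.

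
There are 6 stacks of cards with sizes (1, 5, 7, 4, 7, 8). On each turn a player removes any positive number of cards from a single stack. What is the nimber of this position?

Nim-sum: 1 XOR 5 XOR 7 XOR 4 XOR 7 XOR 8 = 8.

8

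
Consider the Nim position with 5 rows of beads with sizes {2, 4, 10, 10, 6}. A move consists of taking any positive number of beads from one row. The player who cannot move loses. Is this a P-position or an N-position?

P-position

Nim-sum: 2 XOR 4 XOR 10 XOR 10 XOR 6 = 0.
The nim-sum is 0, so this is a P-position: the player to move is in a losing position under optimal play.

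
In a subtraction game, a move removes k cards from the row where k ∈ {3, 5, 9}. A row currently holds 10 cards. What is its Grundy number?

Compute g(0), g(1), … for moves {3, 5, 9}:
k:     0  1  2  3  4  5  6  7  8  9 10
g(k):  0  0  0  1  1  1  2  2  0  3  3
So g(10) = 3.

3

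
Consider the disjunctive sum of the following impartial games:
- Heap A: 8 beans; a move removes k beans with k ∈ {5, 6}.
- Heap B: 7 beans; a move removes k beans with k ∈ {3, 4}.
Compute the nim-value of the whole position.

Build the Grundy sequence for heap A with g(k) = mex{g(k−s) : s ∈ {5, 6}, s ≤ k}:
k:     0  1  2  3  4  5  6  7  8
g(k):  0  0  0  0  0  1  1  1  1
So g(8) = 1.
For heap B, compute g(0), g(1), … with moves {3, 4}:
g(0) = mex{} = 0
g(1) = mex{} = 0
g(2) = mex{} = 0
g(3) = mex{0} = 1
g(4) = mex{0} = 1
g(5) = mex{0} = 1
g(6) = mex{0,1} = 2
g(7) = mex{1} = 0
So g(7) = 0.
By the Sprague-Grundy theorem, the Grundy value of a sum of independent games is the XOR of the component values.
Combined value = 1 XOR 0 = 1.

1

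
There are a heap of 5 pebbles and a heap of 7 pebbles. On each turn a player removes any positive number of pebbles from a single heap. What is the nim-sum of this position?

2

Bitwise XOR of the heap sizes:
  101  (5)
  111  (7)
  ---
  010  (2)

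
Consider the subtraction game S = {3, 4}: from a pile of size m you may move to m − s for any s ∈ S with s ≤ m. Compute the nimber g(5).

Grundy values for subtraction set {3, 4}:
k:     0  1  2  3  4  5
g(k):  0  0  0  1  1  1
So g(5) = 1.

1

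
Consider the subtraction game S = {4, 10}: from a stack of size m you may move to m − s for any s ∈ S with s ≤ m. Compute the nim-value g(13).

Grundy values for subtraction set {4, 10}:
k:     0  1  2  3  4  5  6  7  8  9 10 11 12 13
g(k):  0  0  0  0  1  1  1  1  0  0  2  2  1  1
So g(13) = 1.

1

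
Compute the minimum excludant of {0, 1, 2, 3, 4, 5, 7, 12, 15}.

The values 0, 1, 2, 3, 4, 5 are all present; 6 is the first non-negative integer missing from the set.

6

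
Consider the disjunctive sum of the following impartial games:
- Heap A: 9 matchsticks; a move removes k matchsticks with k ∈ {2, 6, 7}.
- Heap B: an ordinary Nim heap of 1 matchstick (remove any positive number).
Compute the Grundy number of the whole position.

1

Build the Grundy sequence for heap A with g(k) = mex{g(k−s) : s ∈ {2, 6, 7}, s ≤ k}:
g(0) = mex{} = 0
g(1) = mex{} = 0
g(2) = mex{0} = 1
g(3) = mex{0} = 1
g(4) = mex{1} = 0
g(5) = mex{1} = 0
g(6) = mex{0} = 1
g(7) = mex{0} = 1
g(8) = mex{0,1} = 2
g(9) = mex{1} = 0
So g(9) = 0.
Heap B is a plain Nim heap of size 1, so its Grundy value is 1.
By the Sprague-Grundy theorem, the Grundy value of a sum of independent games is the XOR of the component values.
Combined value = 0 XOR 1 = 1.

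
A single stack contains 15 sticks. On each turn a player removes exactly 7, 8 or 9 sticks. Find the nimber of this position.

2

Grundy values for subtraction set {7, 8, 9}:
k:     0  1  2  3  4  5  6  7  8  9 10 11 12 13 14 15
g(k):  0  0  0  0  0  0  0  1  1  1  1  1  1  1  2  2
So g(15) = 2.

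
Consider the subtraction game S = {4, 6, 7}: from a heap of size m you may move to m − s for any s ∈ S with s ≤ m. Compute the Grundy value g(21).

2

Compute g(0), g(1), … for moves {4, 6, 7}:
k:     0  1  2  3  4  5  6  7  8  9 10 11 12 13 14 15 16 17 18 19 20 21
g(k):  0  0  0  0  1  1  1  1  2  2  2  0  0  0  0  1  1  1  1  2  2  2
So g(21) = 2.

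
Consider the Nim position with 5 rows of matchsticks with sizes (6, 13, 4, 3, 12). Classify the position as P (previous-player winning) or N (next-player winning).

P-position

Compute the nim-sum pairwise:
6 ⊕ 13 = 11
11 ⊕ 4 = 15
15 ⊕ 3 = 12
12 ⊕ 12 = 0
The nim-sum is 0, so this is a P-position: the player to move is in a losing position under optimal play.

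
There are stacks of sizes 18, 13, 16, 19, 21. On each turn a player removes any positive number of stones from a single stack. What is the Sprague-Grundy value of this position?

Compute the nim-sum pairwise:
18 XOR 13 = 31
31 XOR 16 = 15
15 XOR 19 = 28
28 XOR 21 = 9

9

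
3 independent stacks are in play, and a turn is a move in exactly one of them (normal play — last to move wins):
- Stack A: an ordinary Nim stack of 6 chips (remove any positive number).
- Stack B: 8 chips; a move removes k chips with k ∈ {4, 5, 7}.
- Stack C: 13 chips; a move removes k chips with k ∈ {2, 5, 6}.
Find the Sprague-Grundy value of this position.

5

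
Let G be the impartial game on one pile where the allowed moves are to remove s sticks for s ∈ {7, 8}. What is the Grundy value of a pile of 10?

Grundy values for subtraction set {7, 8}:
k:     0  1  2  3  4  5  6  7  8  9 10
g(k):  0  0  0  0  0  0  0  1  1  1  1
So g(10) = 1.

1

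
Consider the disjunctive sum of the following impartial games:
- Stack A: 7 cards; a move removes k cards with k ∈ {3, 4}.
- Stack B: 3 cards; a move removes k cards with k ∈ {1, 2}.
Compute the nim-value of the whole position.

For stack A, compute g(0), g(1), … with moves {3, 4}:
g(0) = mex{} = 0
g(1) = mex{} = 0
g(2) = mex{} = 0
g(3) = mex{0} = 1
g(4) = mex{0} = 1
g(5) = mex{0} = 1
g(6) = mex{0,1} = 2
g(7) = mex{1} = 0
So g(7) = 0.
Build the Grundy sequence for stack B with g(k) = mex{g(k−s) : s ∈ {1, 2}, s ≤ k}:
g(0) = mex{} = 0
g(1) = mex{0} = 1
g(2) = mex{0,1} = 2
g(3) = mex{1,2} = 0
So g(3) = 0.
By the Sprague-Grundy theorem, the Grundy value of a sum of independent games is the XOR of the component values.
Combined value = 0 XOR 0 = 0.

0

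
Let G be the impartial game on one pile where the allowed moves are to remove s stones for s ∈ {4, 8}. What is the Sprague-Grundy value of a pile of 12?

0

Compute g(0), g(1), … for moves {4, 8}:
g(0) = mex{} = 0
g(1) = mex{} = 0
g(2) = mex{} = 0
g(3) = mex{} = 0
g(4) = mex{0} = 1
g(5) = mex{0} = 1
g(6) = mex{0} = 1
g(7) = mex{0} = 1
g(8) = mex{0,1} = 2
g(9) = mex{0,1} = 2
g(10) = mex{0,1} = 2
g(11) = mex{0,1} = 2
g(12) = mex{1,2} = 0
So g(12) = 0.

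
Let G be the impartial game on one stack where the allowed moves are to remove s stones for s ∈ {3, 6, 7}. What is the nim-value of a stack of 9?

3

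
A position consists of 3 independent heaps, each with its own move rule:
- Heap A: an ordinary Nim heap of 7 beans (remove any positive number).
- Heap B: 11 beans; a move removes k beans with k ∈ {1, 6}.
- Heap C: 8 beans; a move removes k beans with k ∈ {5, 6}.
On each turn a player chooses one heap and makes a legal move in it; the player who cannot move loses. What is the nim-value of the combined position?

6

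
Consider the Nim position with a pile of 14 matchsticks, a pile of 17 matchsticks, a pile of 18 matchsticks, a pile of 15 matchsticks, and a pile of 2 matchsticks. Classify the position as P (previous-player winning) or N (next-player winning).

P-position

Compute the nim-sum pairwise:
14 ^ 17 = 31
31 ^ 18 = 13
13 ^ 15 = 2
2 ^ 2 = 0
The nim-sum is 0, so this is a P-position: the player to move is in a losing position under optimal play.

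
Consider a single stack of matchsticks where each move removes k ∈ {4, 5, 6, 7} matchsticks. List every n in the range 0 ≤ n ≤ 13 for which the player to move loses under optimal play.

Build the Grundy sequence with g(k) = mex{g(k−s) : s ∈ {4, 5, 6, 7}, s ≤ k}:
g(0) = mex{} = 0
g(1) = mex{} = 0
g(2) = mex{} = 0
g(3) = mex{} = 0
g(4) = mex{0} = 1
g(5) = mex{0} = 1
g(6) = mex{0} = 1
g(7) = mex{0} = 1
g(8) = mex{0,1} = 2
g(9) = mex{0,1} = 2
g(10) = mex{0,1} = 2
g(11) = mex{1} = 0
g(12) = mex{1,2} = 0
g(13) = mex{1,2} = 0
The P-positions (g = 0) in 0..13 are 0, 1, 2, 3, 11, 12, 13.

0, 1, 2, 3, 11, 12, 13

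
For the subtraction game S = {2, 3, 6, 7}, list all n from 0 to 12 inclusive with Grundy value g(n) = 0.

Compute g(0), g(1), … for moves {2, 3, 6, 7}:
k:     0  1  2  3  4  5  6  7  8  9 10 11 12
g(k):  0  0  1  1  2  0  3  1  2  0  0  1  1
The P-positions (g = 0) in 0..12 are 0, 1, 5, 9, 10.

0, 1, 5, 9, 10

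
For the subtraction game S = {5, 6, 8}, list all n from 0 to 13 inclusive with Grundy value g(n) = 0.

0, 1, 2, 3, 4, 13

Grundy values for subtraction set {5, 6, 8}:
k:     0  1  2  3  4  5  6  7  8  9 10 11 12 13
g(k):  0  0  0  0  0  1  1  1  1  1  2  2  2  0
The P-positions (g = 0) in 0..13 are 0, 1, 2, 3, 4, 13.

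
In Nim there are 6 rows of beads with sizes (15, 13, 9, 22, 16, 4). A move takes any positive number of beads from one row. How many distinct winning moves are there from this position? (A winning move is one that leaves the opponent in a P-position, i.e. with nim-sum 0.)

3

Nim-sum: 15 XOR 13 XOR 9 XOR 22 XOR 16 XOR 4 = 9.
The overall nim-sum is X = 9. A row of size p has a winning move iff p XOR X < p (reduce it to p XOR X).
  15: 15 XOR 9 = 6 < 15 — winning move (to 6).
  13: 13 XOR 9 = 4 < 13 — winning move (to 4).
  9: 9 XOR 9 = 0 < 9 — winning move (to 0).
  22: 22 XOR 9 = 31 ≥ 22 — no move.
  16: 16 XOR 9 = 25 ≥ 16 — no move.
  4: 4 XOR 9 = 13 ≥ 4 — no move.
That gives 3 winning moves.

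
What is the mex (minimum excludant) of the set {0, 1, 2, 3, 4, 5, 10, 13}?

6

The values 0, 1, 2, 3, 4, 5 are all present; 6 is the first non-negative integer missing from the set.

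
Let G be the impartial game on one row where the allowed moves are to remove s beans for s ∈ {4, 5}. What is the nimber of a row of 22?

1

Grundy values for subtraction set {4, 5}:
k:     0  1  2  3  4  5  6  7  8  9 10 11 12 13 14 15 16 17 18 19 20 21 22
g(k):  0  0  0  0  1  1  1  1  2  0  0  0  0  1  1  1  1  2  0  0  0  0  1
So g(22) = 1.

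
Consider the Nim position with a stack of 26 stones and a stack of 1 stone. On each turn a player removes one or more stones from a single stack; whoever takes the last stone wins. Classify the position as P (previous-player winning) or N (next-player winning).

Compute the nim-sum pairwise:
26 ⊕ 1 = 27
The nim-sum is 27 ≠ 0, so this is an N-position: the player to move can win.

N-position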